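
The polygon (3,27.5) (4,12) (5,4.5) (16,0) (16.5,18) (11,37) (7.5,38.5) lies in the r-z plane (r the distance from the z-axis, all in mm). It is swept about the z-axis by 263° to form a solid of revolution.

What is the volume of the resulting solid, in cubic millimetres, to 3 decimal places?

Volume = 16792.253 mm³

Profile (r,z), 7 vertices: (3,27.5) (4,12) (5,4.5) (16,0) (16.5,18) (11,37) (7.5,38.5)
edge 0: (3,27.5)→(4,12)  cross = 3·12 − 4·27.5 = -74.0000; (r_i+r_j)·cross = 7·-74.0000 = -518.0000
edge 1: (4,12)→(5,4.5)  cross = 4·4.5 − 5·12 = -42.0000; (r_i+r_j)·cross = 9·-42.0000 = -378.0000
edge 2: (5,4.5)→(16,0)  cross = 5·0 − 16·4.5 = -72.0000; (r_i+r_j)·cross = 21·-72.0000 = -1512.0000
edge 3: (16,0)→(16.5,18)  cross = 16·18 − 16.5·0 = 288.0000; (r_i+r_j)·cross = 32.5·288.0000 = 9360.0000
edge 4: (16.5,18)→(11,37)  cross = 16.5·37 − 11·18 = 412.5000; (r_i+r_j)·cross = 27.5·412.5000 = 11343.7500
edge 5: (11,37)→(7.5,38.5)  cross = 11·38.5 − 7.5·37 = 146.0000; (r_i+r_j)·cross = 18.5·146.0000 = 2701.0000
edge 6: (7.5,38.5)→(3,27.5)  cross = 7.5·27.5 − 3·38.5 = 90.7500; (r_i+r_j)·cross = 10.5·90.7500 = 952.8750
Σcross = 749.2500 → A = |Σcross|/2 = 374.6250 mm²
Σ(r_i+r_j)·cross = 21949.6250 → first moment M = |Σ|/6 = 3658.2708
R_c = M/A = 3658.2708/374.6250 = 9.7652 mm
θ = 263° = 4.590216 rad
V = θ·R_c·A = 4.590216·9.7652·374.6250 = 16792.253 mm³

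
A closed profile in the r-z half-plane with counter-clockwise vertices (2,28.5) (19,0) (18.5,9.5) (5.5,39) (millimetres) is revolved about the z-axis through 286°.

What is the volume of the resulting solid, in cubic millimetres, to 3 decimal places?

Profile (r,z), 4 vertices: (2,28.5) (19,0) (18.5,9.5) (5.5,39)
edge 0: (2,28.5)→(19,0)  cross = 2·0 − 19·28.5 = -541.5000; (r_i+r_j)·cross = 21·-541.5000 = -11371.5000
edge 1: (19,0)→(18.5,9.5)  cross = 19·9.5 − 18.5·0 = 180.5000; (r_i+r_j)·cross = 37.5·180.5000 = 6768.7500
edge 2: (18.5,9.5)→(5.5,39)  cross = 18.5·39 − 5.5·9.5 = 669.2500; (r_i+r_j)·cross = 24·669.2500 = 16062.0000
edge 3: (5.5,39)→(2,28.5)  cross = 5.5·28.5 − 2·39 = 78.7500; (r_i+r_j)·cross = 7.5·78.7500 = 590.6250
Σcross = 387.0000 → A = |Σcross|/2 = 193.5000 mm²
Σ(r_i+r_j)·cross = 12049.8750 → first moment M = |Σ|/6 = 2008.3125
R_c = M/A = 2008.3125/193.5000 = 10.3789 mm
θ = 286° = 4.991642 rad
V = θ·R_c·A = 4.991642·10.3789·193.5000 = 10024.776 mm³

Volume = 10024.776 mm³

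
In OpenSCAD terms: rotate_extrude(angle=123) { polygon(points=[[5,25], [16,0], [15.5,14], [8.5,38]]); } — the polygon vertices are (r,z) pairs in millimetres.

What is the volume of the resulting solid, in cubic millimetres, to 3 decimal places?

Profile (r,z), 4 vertices: (5,25) (16,0) (15.5,14) (8.5,38)
edge 0: (5,25)→(16,0)  cross = 5·0 − 16·25 = -400.0000; (r_i+r_j)·cross = 21·-400.0000 = -8400.0000
edge 1: (16,0)→(15.5,14)  cross = 16·14 − 15.5·0 = 224.0000; (r_i+r_j)·cross = 31.5·224.0000 = 7056.0000
edge 2: (15.5,14)→(8.5,38)  cross = 15.5·38 − 8.5·14 = 470.0000; (r_i+r_j)·cross = 24·470.0000 = 11280.0000
edge 3: (8.5,38)→(5,25)  cross = 8.5·25 − 5·38 = 22.5000; (r_i+r_j)·cross = 13.5·22.5000 = 303.7500
Σcross = 316.5000 → A = |Σcross|/2 = 158.2500 mm²
Σ(r_i+r_j)·cross = 10239.7500 → first moment M = |Σ|/6 = 1706.6250
R_c = M/A = 1706.6250/158.2500 = 10.7844 mm
θ = 123° = 2.146755 rad
V = θ·R_c·A = 2.146755·10.7844·158.2500 = 3663.706 mm³

Volume = 3663.706 mm³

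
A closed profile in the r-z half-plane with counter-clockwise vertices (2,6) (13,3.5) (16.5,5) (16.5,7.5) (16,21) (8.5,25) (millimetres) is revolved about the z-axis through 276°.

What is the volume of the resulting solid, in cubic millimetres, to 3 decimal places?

Volume = 10684.849 mm³

Profile (r,z), 6 vertices: (2,6) (13,3.5) (16.5,5) (16.5,7.5) (16,21) (8.5,25)
edge 0: (2,6)→(13,3.5)  cross = 2·3.5 − 13·6 = -71.0000; (r_i+r_j)·cross = 15·-71.0000 = -1065.0000
edge 1: (13,3.5)→(16.5,5)  cross = 13·5 − 16.5·3.5 = 7.2500; (r_i+r_j)·cross = 29.5·7.2500 = 213.8750
edge 2: (16.5,5)→(16.5,7.5)  cross = 16.5·7.5 − 16.5·5 = 41.2500; (r_i+r_j)·cross = 33·41.2500 = 1361.2500
edge 3: (16.5,7.5)→(16,21)  cross = 16.5·21 − 16·7.5 = 226.5000; (r_i+r_j)·cross = 32.5·226.5000 = 7361.2500
edge 4: (16,21)→(8.5,25)  cross = 16·25 − 8.5·21 = 221.5000; (r_i+r_j)·cross = 24.5·221.5000 = 5426.7500
edge 5: (8.5,25)→(2,6)  cross = 8.5·6 − 2·25 = 1.0000; (r_i+r_j)·cross = 10.5·1.0000 = 10.5000
Σcross = 426.5000 → A = |Σcross|/2 = 213.2500 mm²
Σ(r_i+r_j)·cross = 13308.6250 → first moment M = |Σ|/6 = 2218.1042
R_c = M/A = 2218.1042/213.2500 = 10.4014 mm
θ = 276° = 4.817109 rad
V = θ·R_c·A = 4.817109·10.4014·213.2500 = 10684.849 mm³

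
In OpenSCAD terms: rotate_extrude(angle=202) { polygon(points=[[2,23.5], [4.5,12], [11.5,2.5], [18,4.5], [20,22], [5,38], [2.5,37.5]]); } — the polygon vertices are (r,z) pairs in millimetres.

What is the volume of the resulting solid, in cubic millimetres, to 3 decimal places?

Profile (r,z), 7 vertices: (2,23.5) (4.5,12) (11.5,2.5) (18,4.5) (20,22) (5,38) (2.5,37.5)
edge 0: (2,23.5)→(4.5,12)  cross = 2·12 − 4.5·23.5 = -81.7500; (r_i+r_j)·cross = 6.5·-81.7500 = -531.3750
edge 1: (4.5,12)→(11.5,2.5)  cross = 4.5·2.5 − 11.5·12 = -126.7500; (r_i+r_j)·cross = 16·-126.7500 = -2028.0000
edge 2: (11.5,2.5)→(18,4.5)  cross = 11.5·4.5 − 18·2.5 = 6.7500; (r_i+r_j)·cross = 29.5·6.7500 = 199.1250
edge 3: (18,4.5)→(20,22)  cross = 18·22 − 20·4.5 = 306.0000; (r_i+r_j)·cross = 38·306.0000 = 11628.0000
edge 4: (20,22)→(5,38)  cross = 20·38 − 5·22 = 650.0000; (r_i+r_j)·cross = 25·650.0000 = 16250.0000
edge 5: (5,38)→(2.5,37.5)  cross = 5·37.5 − 2.5·38 = 92.5000; (r_i+r_j)·cross = 7.5·92.5000 = 693.7500
edge 6: (2.5,37.5)→(2,23.5)  cross = 2.5·23.5 − 2·37.5 = -16.2500; (r_i+r_j)·cross = 4.5·-16.2500 = -73.1250
Σcross = 830.5000 → A = |Σcross|/2 = 415.2500 mm²
Σ(r_i+r_j)·cross = 26138.3750 → first moment M = |Σ|/6 = 4356.3958
R_c = M/A = 4356.3958/415.2500 = 10.4910 mm
θ = 202° = 3.525565 rad
V = θ·R_c·A = 3.525565·10.4910·415.2500 = 15358.757 mm³

Volume = 15358.757 mm³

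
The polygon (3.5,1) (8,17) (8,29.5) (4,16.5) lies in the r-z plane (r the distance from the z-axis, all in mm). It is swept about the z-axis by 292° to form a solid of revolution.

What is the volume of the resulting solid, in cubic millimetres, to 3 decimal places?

Volume = 1662.369 mm³

Profile (r,z), 4 vertices: (3.5,1) (8,17) (8,29.5) (4,16.5)
edge 0: (3.5,1)→(8,17)  cross = 3.5·17 − 8·1 = 51.5000; (r_i+r_j)·cross = 11.5·51.5000 = 592.2500
edge 1: (8,17)→(8,29.5)  cross = 8·29.5 − 8·17 = 100.0000; (r_i+r_j)·cross = 16·100.0000 = 1600.0000
edge 2: (8,29.5)→(4,16.5)  cross = 8·16.5 − 4·29.5 = 14.0000; (r_i+r_j)·cross = 12·14.0000 = 168.0000
edge 3: (4,16.5)→(3.5,1)  cross = 4·1 − 3.5·16.5 = -53.7500; (r_i+r_j)·cross = 7.5·-53.7500 = -403.1250
Σcross = 111.7500 → A = |Σcross|/2 = 55.8750 mm²
Σ(r_i+r_j)·cross = 1957.1250 → first moment M = |Σ|/6 = 326.1875
R_c = M/A = 326.1875/55.8750 = 5.8378 mm
θ = 292° = 5.096361 rad
V = θ·R_c·A = 5.096361·5.8378·55.8750 = 1662.369 mm³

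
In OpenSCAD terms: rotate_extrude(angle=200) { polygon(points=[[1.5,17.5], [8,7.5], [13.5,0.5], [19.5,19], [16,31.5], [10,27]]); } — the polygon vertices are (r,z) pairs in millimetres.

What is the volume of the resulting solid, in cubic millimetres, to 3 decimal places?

Volume = 11886.492 mm³

Profile (r,z), 6 vertices: (1.5,17.5) (8,7.5) (13.5,0.5) (19.5,19) (16,31.5) (10,27)
edge 0: (1.5,17.5)→(8,7.5)  cross = 1.5·7.5 − 8·17.5 = -128.7500; (r_i+r_j)·cross = 9.5·-128.7500 = -1223.1250
edge 1: (8,7.5)→(13.5,0.5)  cross = 8·0.5 − 13.5·7.5 = -97.2500; (r_i+r_j)·cross = 21.5·-97.2500 = -2090.8750
edge 2: (13.5,0.5)→(19.5,19)  cross = 13.5·19 − 19.5·0.5 = 246.7500; (r_i+r_j)·cross = 33·246.7500 = 8142.7500
edge 3: (19.5,19)→(16,31.5)  cross = 19.5·31.5 − 16·19 = 310.2500; (r_i+r_j)·cross = 35.5·310.2500 = 11013.8750
edge 4: (16,31.5)→(10,27)  cross = 16·27 − 10·31.5 = 117.0000; (r_i+r_j)·cross = 26·117.0000 = 3042.0000
edge 5: (10,27)→(1.5,17.5)  cross = 10·17.5 − 1.5·27 = 134.5000; (r_i+r_j)·cross = 11.5·134.5000 = 1546.7500
Σcross = 582.5000 → A = |Σcross|/2 = 291.2500 mm²
Σ(r_i+r_j)·cross = 20431.3750 → first moment M = |Σ|/6 = 3405.2292
R_c = M/A = 3405.2292/291.2500 = 11.6918 mm
θ = 200° = 3.490659 rad
V = θ·R_c·A = 3.490659·11.6918·291.2500 = 11886.492 mm³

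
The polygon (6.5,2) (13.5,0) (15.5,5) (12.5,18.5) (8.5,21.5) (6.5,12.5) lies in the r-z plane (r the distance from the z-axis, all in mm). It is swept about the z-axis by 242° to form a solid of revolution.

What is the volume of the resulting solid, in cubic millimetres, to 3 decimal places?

Volume = 6087.931 mm³

Profile (r,z), 6 vertices: (6.5,2) (13.5,0) (15.5,5) (12.5,18.5) (8.5,21.5) (6.5,12.5)
edge 0: (6.5,2)→(13.5,0)  cross = 6.5·0 − 13.5·2 = -27.0000; (r_i+r_j)·cross = 20·-27.0000 = -540.0000
edge 1: (13.5,0)→(15.5,5)  cross = 13.5·5 − 15.5·0 = 67.5000; (r_i+r_j)·cross = 29·67.5000 = 1957.5000
edge 2: (15.5,5)→(12.5,18.5)  cross = 15.5·18.5 − 12.5·5 = 224.2500; (r_i+r_j)·cross = 28·224.2500 = 6279.0000
edge 3: (12.5,18.5)→(8.5,21.5)  cross = 12.5·21.5 − 8.5·18.5 = 111.5000; (r_i+r_j)·cross = 21·111.5000 = 2341.5000
edge 4: (8.5,21.5)→(6.5,12.5)  cross = 8.5·12.5 − 6.5·21.5 = -33.5000; (r_i+r_j)·cross = 15·-33.5000 = -502.5000
edge 5: (6.5,12.5)→(6.5,2)  cross = 6.5·2 − 6.5·12.5 = -68.2500; (r_i+r_j)·cross = 13·-68.2500 = -887.2500
Σcross = 274.5000 → A = |Σcross|/2 = 137.2500 mm²
Σ(r_i+r_j)·cross = 8648.2500 → first moment M = |Σ|/6 = 1441.3750
R_c = M/A = 1441.3750/137.2500 = 10.5018 mm
θ = 242° = 4.223697 rad
V = θ·R_c·A = 4.223697·10.5018·137.2500 = 6087.931 mm³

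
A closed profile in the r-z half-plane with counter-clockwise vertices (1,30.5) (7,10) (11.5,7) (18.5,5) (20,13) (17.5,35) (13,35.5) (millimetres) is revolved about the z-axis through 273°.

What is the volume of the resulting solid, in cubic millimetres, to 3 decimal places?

Profile (r,z), 7 vertices: (1,30.5) (7,10) (11.5,7) (18.5,5) (20,13) (17.5,35) (13,35.5)
edge 0: (1,30.5)→(7,10)  cross = 1·10 − 7·30.5 = -203.5000; (r_i+r_j)·cross = 8·-203.5000 = -1628.0000
edge 1: (7,10)→(11.5,7)  cross = 7·7 − 11.5·10 = -66.0000; (r_i+r_j)·cross = 18.5·-66.0000 = -1221.0000
edge 2: (11.5,7)→(18.5,5)  cross = 11.5·5 − 18.5·7 = -72.0000; (r_i+r_j)·cross = 30·-72.0000 = -2160.0000
edge 3: (18.5,5)→(20,13)  cross = 18.5·13 − 20·5 = 140.5000; (r_i+r_j)·cross = 38.5·140.5000 = 5409.2500
edge 4: (20,13)→(17.5,35)  cross = 20·35 − 17.5·13 = 472.5000; (r_i+r_j)·cross = 37.5·472.5000 = 17718.7500
edge 5: (17.5,35)→(13,35.5)  cross = 17.5·35.5 − 13·35 = 166.2500; (r_i+r_j)·cross = 30.5·166.2500 = 5070.6250
edge 6: (13,35.5)→(1,30.5)  cross = 13·30.5 − 1·35.5 = 361.0000; (r_i+r_j)·cross = 14·361.0000 = 5054.0000
Σcross = 798.7500 → A = |Σcross|/2 = 399.3750 mm²
Σ(r_i+r_j)·cross = 28243.6250 → first moment M = |Σ|/6 = 4707.2708
R_c = M/A = 4707.2708/399.3750 = 11.7866 mm
θ = 273° = 4.764749 rad
V = θ·R_c·A = 4.764749·11.7866·399.3750 = 22428.963 mm³

Volume = 22428.963 mm³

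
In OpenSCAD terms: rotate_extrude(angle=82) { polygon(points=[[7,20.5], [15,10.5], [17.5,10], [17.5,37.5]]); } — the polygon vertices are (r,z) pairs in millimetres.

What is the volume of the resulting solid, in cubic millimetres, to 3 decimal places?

Volume = 3090.612 mm³

Profile (r,z), 4 vertices: (7,20.5) (15,10.5) (17.5,10) (17.5,37.5)
edge 0: (7,20.5)→(15,10.5)  cross = 7·10.5 − 15·20.5 = -234.0000; (r_i+r_j)·cross = 22·-234.0000 = -5148.0000
edge 1: (15,10.5)→(17.5,10)  cross = 15·10 − 17.5·10.5 = -33.7500; (r_i+r_j)·cross = 32.5·-33.7500 = -1096.8750
edge 2: (17.5,10)→(17.5,37.5)  cross = 17.5·37.5 − 17.5·10 = 481.2500; (r_i+r_j)·cross = 35·481.2500 = 16843.7500
edge 3: (17.5,37.5)→(7,20.5)  cross = 17.5·20.5 − 7·37.5 = 96.2500; (r_i+r_j)·cross = 24.5·96.2500 = 2358.1250
Σcross = 309.7500 → A = |Σcross|/2 = 154.8750 mm²
Σ(r_i+r_j)·cross = 12957.0000 → first moment M = |Σ|/6 = 2159.5000
R_c = M/A = 2159.5000/154.8750 = 13.9435 mm
θ = 82° = 1.431170 rad
V = θ·R_c·A = 1.431170·13.9435·154.8750 = 3090.612 mm³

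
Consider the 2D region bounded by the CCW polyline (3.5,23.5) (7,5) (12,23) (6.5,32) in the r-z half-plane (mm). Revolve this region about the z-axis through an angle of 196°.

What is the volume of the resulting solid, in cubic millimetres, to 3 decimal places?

Profile (r,z), 4 vertices: (3.5,23.5) (7,5) (12,23) (6.5,32)
edge 0: (3.5,23.5)→(7,5)  cross = 3.5·5 − 7·23.5 = -147.0000; (r_i+r_j)·cross = 10.5·-147.0000 = -1543.5000
edge 1: (7,5)→(12,23)  cross = 7·23 − 12·5 = 101.0000; (r_i+r_j)·cross = 19·101.0000 = 1919.0000
edge 2: (12,23)→(6.5,32)  cross = 12·32 − 6.5·23 = 234.5000; (r_i+r_j)·cross = 18.5·234.5000 = 4338.2500
edge 3: (6.5,32)→(3.5,23.5)  cross = 6.5·23.5 − 3.5·32 = 40.7500; (r_i+r_j)·cross = 10·40.7500 = 407.5000
Σcross = 229.2500 → A = |Σcross|/2 = 114.6250 mm²
Σ(r_i+r_j)·cross = 5121.2500 → first moment M = |Σ|/6 = 853.5417
R_c = M/A = 853.5417/114.6250 = 7.4464 mm
θ = 196° = 3.420845 rad
V = θ·R_c·A = 3.420845·7.4464·114.6250 = 2919.834 mm³

Volume = 2919.834 mm³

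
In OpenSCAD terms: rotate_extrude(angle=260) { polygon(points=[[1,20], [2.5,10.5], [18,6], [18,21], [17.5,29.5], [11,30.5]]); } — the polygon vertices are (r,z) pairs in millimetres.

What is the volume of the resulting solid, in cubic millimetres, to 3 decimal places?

Volume = 15169.013 mm³

Profile (r,z), 6 vertices: (1,20) (2.5,10.5) (18,6) (18,21) (17.5,29.5) (11,30.5)
edge 0: (1,20)→(2.5,10.5)  cross = 1·10.5 − 2.5·20 = -39.5000; (r_i+r_j)·cross = 3.5·-39.5000 = -138.2500
edge 1: (2.5,10.5)→(18,6)  cross = 2.5·6 − 18·10.5 = -174.0000; (r_i+r_j)·cross = 20.5·-174.0000 = -3567.0000
edge 2: (18,6)→(18,21)  cross = 18·21 − 18·6 = 270.0000; (r_i+r_j)·cross = 36·270.0000 = 9720.0000
edge 3: (18,21)→(17.5,29.5)  cross = 18·29.5 − 17.5·21 = 163.5000; (r_i+r_j)·cross = 35.5·163.5000 = 5804.2500
edge 4: (17.5,29.5)→(11,30.5)  cross = 17.5·30.5 − 11·29.5 = 209.2500; (r_i+r_j)·cross = 28.5·209.2500 = 5963.6250
edge 5: (11,30.5)→(1,20)  cross = 11·20 − 1·30.5 = 189.5000; (r_i+r_j)·cross = 12·189.5000 = 2274.0000
Σcross = 618.7500 → A = |Σcross|/2 = 309.3750 mm²
Σ(r_i+r_j)·cross = 20056.6250 → first moment M = |Σ|/6 = 3342.7708
R_c = M/A = 3342.7708/309.3750 = 10.8049 mm
θ = 260° = 4.537856 rad
V = θ·R_c·A = 4.537856·10.8049·309.3750 = 15169.013 mm³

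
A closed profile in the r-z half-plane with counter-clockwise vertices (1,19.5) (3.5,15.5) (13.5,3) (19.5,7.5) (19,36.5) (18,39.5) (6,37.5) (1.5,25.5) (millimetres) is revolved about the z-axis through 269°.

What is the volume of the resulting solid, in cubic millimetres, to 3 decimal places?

Profile (r,z), 8 vertices: (1,19.5) (3.5,15.5) (13.5,3) (19.5,7.5) (19,36.5) (18,39.5) (6,37.5) (1.5,25.5)
edge 0: (1,19.5)→(3.5,15.5)  cross = 1·15.5 − 3.5·19.5 = -52.7500; (r_i+r_j)·cross = 4.5·-52.7500 = -237.3750
edge 1: (3.5,15.5)→(13.5,3)  cross = 3.5·3 − 13.5·15.5 = -198.7500; (r_i+r_j)·cross = 17·-198.7500 = -3378.7500
edge 2: (13.5,3)→(19.5,7.5)  cross = 13.5·7.5 − 19.5·3 = 42.7500; (r_i+r_j)·cross = 33·42.7500 = 1410.7500
edge 3: (19.5,7.5)→(19,36.5)  cross = 19.5·36.5 − 19·7.5 = 569.2500; (r_i+r_j)·cross = 38.5·569.2500 = 21916.1250
edge 4: (19,36.5)→(18,39.5)  cross = 19·39.5 − 18·36.5 = 93.5000; (r_i+r_j)·cross = 37·93.5000 = 3459.5000
edge 5: (18,39.5)→(6,37.5)  cross = 18·37.5 − 6·39.5 = 438.0000; (r_i+r_j)·cross = 24·438.0000 = 10512.0000
edge 6: (6,37.5)→(1.5,25.5)  cross = 6·25.5 − 1.5·37.5 = 96.7500; (r_i+r_j)·cross = 7.5·96.7500 = 725.6250
edge 7: (1.5,25.5)→(1,19.5)  cross = 1.5·19.5 − 1·25.5 = 3.7500; (r_i+r_j)·cross = 2.5·3.7500 = 9.3750
Σcross = 992.5000 → A = |Σcross|/2 = 496.2500 mm²
Σ(r_i+r_j)·cross = 34417.2500 → first moment M = |Σ|/6 = 5736.2083
R_c = M/A = 5736.2083/496.2500 = 11.5591 mm
θ = 269° = 4.694936 rad
V = θ·R_c·A = 4.694936·11.5591·496.2500 = 26931.129 mm³

Volume = 26931.129 mm³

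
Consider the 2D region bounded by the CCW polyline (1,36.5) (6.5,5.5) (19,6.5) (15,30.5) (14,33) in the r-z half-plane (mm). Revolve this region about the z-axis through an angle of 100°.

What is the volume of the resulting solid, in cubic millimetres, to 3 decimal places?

Profile (r,z), 5 vertices: (1,36.5) (6.5,5.5) (19,6.5) (15,30.5) (14,33)
edge 0: (1,36.5)→(6.5,5.5)  cross = 1·5.5 − 6.5·36.5 = -231.7500; (r_i+r_j)·cross = 7.5·-231.7500 = -1738.1250
edge 1: (6.5,5.5)→(19,6.5)  cross = 6.5·6.5 − 19·5.5 = -62.2500; (r_i+r_j)·cross = 25.5·-62.2500 = -1587.3750
edge 2: (19,6.5)→(15,30.5)  cross = 19·30.5 − 15·6.5 = 482.0000; (r_i+r_j)·cross = 34·482.0000 = 16388.0000
edge 3: (15,30.5)→(14,33)  cross = 15·33 − 14·30.5 = 68.0000; (r_i+r_j)·cross = 29·68.0000 = 1972.0000
edge 4: (14,33)→(1,36.5)  cross = 14·36.5 − 1·33 = 478.0000; (r_i+r_j)·cross = 15·478.0000 = 7170.0000
Σcross = 734.0000 → A = |Σcross|/2 = 367.0000 mm²
Σ(r_i+r_j)·cross = 22204.5000 → first moment M = |Σ|/6 = 3700.7500
R_c = M/A = 3700.7500/367.0000 = 10.0838 mm
θ = 100° = 1.745329 rad
V = θ·R_c·A = 1.745329·10.0838·367.0000 = 6459.027 mm³

Volume = 6459.027 mm³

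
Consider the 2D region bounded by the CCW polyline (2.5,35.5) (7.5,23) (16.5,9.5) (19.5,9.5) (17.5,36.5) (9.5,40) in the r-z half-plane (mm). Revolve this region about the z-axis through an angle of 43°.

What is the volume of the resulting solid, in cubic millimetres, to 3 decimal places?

Volume = 2758.901 mm³

Profile (r,z), 6 vertices: (2.5,35.5) (7.5,23) (16.5,9.5) (19.5,9.5) (17.5,36.5) (9.5,40)
edge 0: (2.5,35.5)→(7.5,23)  cross = 2.5·23 − 7.5·35.5 = -208.7500; (r_i+r_j)·cross = 10·-208.7500 = -2087.5000
edge 1: (7.5,23)→(16.5,9.5)  cross = 7.5·9.5 − 16.5·23 = -308.2500; (r_i+r_j)·cross = 24·-308.2500 = -7398.0000
edge 2: (16.5,9.5)→(19.5,9.5)  cross = 16.5·9.5 − 19.5·9.5 = -28.5000; (r_i+r_j)·cross = 36·-28.5000 = -1026.0000
edge 3: (19.5,9.5)→(17.5,36.5)  cross = 19.5·36.5 − 17.5·9.5 = 545.5000; (r_i+r_j)·cross = 37·545.5000 = 20183.5000
edge 4: (17.5,36.5)→(9.5,40)  cross = 17.5·40 − 9.5·36.5 = 353.2500; (r_i+r_j)·cross = 27·353.2500 = 9537.7500
edge 5: (9.5,40)→(2.5,35.5)  cross = 9.5·35.5 − 2.5·40 = 237.2500; (r_i+r_j)·cross = 12·237.2500 = 2847.0000
Σcross = 590.5000 → A = |Σcross|/2 = 295.2500 mm²
Σ(r_i+r_j)·cross = 22056.7500 → first moment M = |Σ|/6 = 3676.1250
R_c = M/A = 3676.1250/295.2500 = 12.4509 mm
θ = 43° = 0.750492 rad
V = θ·R_c·A = 0.750492·12.4509·295.2500 = 2758.901 mm³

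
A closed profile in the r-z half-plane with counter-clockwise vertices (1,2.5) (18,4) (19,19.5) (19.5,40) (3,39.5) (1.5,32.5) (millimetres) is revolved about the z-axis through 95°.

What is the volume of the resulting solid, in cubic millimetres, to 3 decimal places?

Volume = 10707.562 mm³

Profile (r,z), 6 vertices: (1,2.5) (18,4) (19,19.5) (19.5,40) (3,39.5) (1.5,32.5)
edge 0: (1,2.5)→(18,4)  cross = 1·4 − 18·2.5 = -41.0000; (r_i+r_j)·cross = 19·-41.0000 = -779.0000
edge 1: (18,4)→(19,19.5)  cross = 18·19.5 − 19·4 = 275.0000; (r_i+r_j)·cross = 37·275.0000 = 10175.0000
edge 2: (19,19.5)→(19.5,40)  cross = 19·40 − 19.5·19.5 = 379.7500; (r_i+r_j)·cross = 38.5·379.7500 = 14620.3750
edge 3: (19.5,40)→(3,39.5)  cross = 19.5·39.5 − 3·40 = 650.2500; (r_i+r_j)·cross = 22.5·650.2500 = 14630.6250
edge 4: (3,39.5)→(1.5,32.5)  cross = 3·32.5 − 1.5·39.5 = 38.2500; (r_i+r_j)·cross = 4.5·38.2500 = 172.1250
edge 5: (1.5,32.5)→(1,2.5)  cross = 1.5·2.5 − 1·32.5 = -28.7500; (r_i+r_j)·cross = 2.5·-28.7500 = -71.8750
Σcross = 1273.5000 → A = |Σcross|/2 = 636.7500 mm²
Σ(r_i+r_j)·cross = 38747.2500 → first moment M = |Σ|/6 = 6457.8750
R_c = M/A = 6457.8750/636.7500 = 10.1419 mm
θ = 95° = 1.658063 rad
V = θ·R_c·A = 1.658063·10.1419·636.7500 = 10707.562 mm³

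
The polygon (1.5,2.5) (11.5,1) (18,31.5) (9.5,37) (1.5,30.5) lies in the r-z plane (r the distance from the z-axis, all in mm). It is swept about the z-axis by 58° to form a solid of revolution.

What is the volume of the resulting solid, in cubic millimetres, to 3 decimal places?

Volume = 3768.675 mm³

Profile (r,z), 5 vertices: (1.5,2.5) (11.5,1) (18,31.5) (9.5,37) (1.5,30.5)
edge 0: (1.5,2.5)→(11.5,1)  cross = 1.5·1 − 11.5·2.5 = -27.2500; (r_i+r_j)·cross = 13·-27.2500 = -354.2500
edge 1: (11.5,1)→(18,31.5)  cross = 11.5·31.5 − 18·1 = 344.2500; (r_i+r_j)·cross = 29.5·344.2500 = 10155.3750
edge 2: (18,31.5)→(9.5,37)  cross = 18·37 − 9.5·31.5 = 366.7500; (r_i+r_j)·cross = 27.5·366.7500 = 10085.6250
edge 3: (9.5,37)→(1.5,30.5)  cross = 9.5·30.5 − 1.5·37 = 234.2500; (r_i+r_j)·cross = 11·234.2500 = 2576.7500
edge 4: (1.5,30.5)→(1.5,2.5)  cross = 1.5·2.5 − 1.5·30.5 = -42.0000; (r_i+r_j)·cross = 3·-42.0000 = -126.0000
Σcross = 876.0000 → A = |Σcross|/2 = 438.0000 mm²
Σ(r_i+r_j)·cross = 22337.5000 → first moment M = |Σ|/6 = 3722.9167
R_c = M/A = 3722.9167/438.0000 = 8.4998 mm
θ = 58° = 1.012291 rad
V = θ·R_c·A = 1.012291·8.4998·438.0000 = 3768.675 mm³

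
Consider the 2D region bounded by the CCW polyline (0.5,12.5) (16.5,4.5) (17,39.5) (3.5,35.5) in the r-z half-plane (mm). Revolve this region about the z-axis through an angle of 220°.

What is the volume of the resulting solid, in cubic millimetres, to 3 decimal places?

Volume = 16283.311 mm³

Profile (r,z), 4 vertices: (0.5,12.5) (16.5,4.5) (17,39.5) (3.5,35.5)
edge 0: (0.5,12.5)→(16.5,4.5)  cross = 0.5·4.5 − 16.5·12.5 = -204.0000; (r_i+r_j)·cross = 17·-204.0000 = -3468.0000
edge 1: (16.5,4.5)→(17,39.5)  cross = 16.5·39.5 − 17·4.5 = 575.2500; (r_i+r_j)·cross = 33.5·575.2500 = 19270.8750
edge 2: (17,39.5)→(3.5,35.5)  cross = 17·35.5 − 3.5·39.5 = 465.2500; (r_i+r_j)·cross = 20.5·465.2500 = 9537.6250
edge 3: (3.5,35.5)→(0.5,12.5)  cross = 3.5·12.5 − 0.5·35.5 = 26.0000; (r_i+r_j)·cross = 4·26.0000 = 104.0000
Σcross = 862.5000 → A = |Σcross|/2 = 431.2500 mm²
Σ(r_i+r_j)·cross = 25444.5000 → first moment M = |Σ|/6 = 4240.7500
R_c = M/A = 4240.7500/431.2500 = 9.8336 mm
θ = 220° = 3.839724 rad
V = θ·R_c·A = 3.839724·9.8336·431.2500 = 16283.311 mm³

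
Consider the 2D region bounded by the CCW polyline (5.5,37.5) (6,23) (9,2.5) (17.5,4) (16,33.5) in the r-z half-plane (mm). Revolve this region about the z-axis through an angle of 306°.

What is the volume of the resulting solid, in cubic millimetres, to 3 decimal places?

Profile (r,z), 5 vertices: (5.5,37.5) (6,23) (9,2.5) (17.5,4) (16,33.5)
edge 0: (5.5,37.5)→(6,23)  cross = 5.5·23 − 6·37.5 = -98.5000; (r_i+r_j)·cross = 11.5·-98.5000 = -1132.7500
edge 1: (6,23)→(9,2.5)  cross = 6·2.5 − 9·23 = -192.0000; (r_i+r_j)·cross = 15·-192.0000 = -2880.0000
edge 2: (9,2.5)→(17.5,4)  cross = 9·4 − 17.5·2.5 = -7.7500; (r_i+r_j)·cross = 26.5·-7.7500 = -205.3750
edge 3: (17.5,4)→(16,33.5)  cross = 17.5·33.5 − 16·4 = 522.2500; (r_i+r_j)·cross = 33.5·522.2500 = 17495.3750
edge 4: (16,33.5)→(5.5,37.5)  cross = 16·37.5 − 5.5·33.5 = 415.7500; (r_i+r_j)·cross = 21.5·415.7500 = 8938.6250
Σcross = 639.7500 → A = |Σcross|/2 = 319.8750 mm²
Σ(r_i+r_j)·cross = 22215.8750 → first moment M = |Σ|/6 = 3702.6458
R_c = M/A = 3702.6458/319.8750 = 11.5753 mm
θ = 306° = 5.340708 rad
V = θ·R_c·A = 5.340708·11.5753·319.8750 = 19774.748 mm³

Volume = 19774.748 mm³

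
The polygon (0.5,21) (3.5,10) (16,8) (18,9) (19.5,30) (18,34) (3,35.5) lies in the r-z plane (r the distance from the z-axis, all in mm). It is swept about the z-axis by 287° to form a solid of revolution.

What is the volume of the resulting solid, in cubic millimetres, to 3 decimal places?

Profile (r,z), 7 vertices: (0.5,21) (3.5,10) (16,8) (18,9) (19.5,30) (18,34) (3,35.5)
edge 0: (0.5,21)→(3.5,10)  cross = 0.5·10 − 3.5·21 = -68.5000; (r_i+r_j)·cross = 4·-68.5000 = -274.0000
edge 1: (3.5,10)→(16,8)  cross = 3.5·8 − 16·10 = -132.0000; (r_i+r_j)·cross = 19.5·-132.0000 = -2574.0000
edge 2: (16,8)→(18,9)  cross = 16·9 − 18·8 = 0.0000; (r_i+r_j)·cross = 34·0.0000 = 0.0000
edge 3: (18,9)→(19.5,30)  cross = 18·30 − 19.5·9 = 364.5000; (r_i+r_j)·cross = 37.5·364.5000 = 13668.7500
edge 4: (19.5,30)→(18,34)  cross = 19.5·34 − 18·30 = 123.0000; (r_i+r_j)·cross = 37.5·123.0000 = 4612.5000
edge 5: (18,34)→(3,35.5)  cross = 18·35.5 − 3·34 = 537.0000; (r_i+r_j)·cross = 21·537.0000 = 11277.0000
edge 6: (3,35.5)→(0.5,21)  cross = 3·21 − 0.5·35.5 = 45.2500; (r_i+r_j)·cross = 3.5·45.2500 = 158.3750
Σcross = 869.2500 → A = |Σcross|/2 = 434.6250 mm²
Σ(r_i+r_j)·cross = 26868.6250 → first moment M = |Σ|/6 = 4478.1042
R_c = M/A = 4478.1042/434.6250 = 10.3034 mm
θ = 287° = 5.009095 rad
V = θ·R_c·A = 5.009095·10.3034·434.6250 = 22431.249 mm³

Volume = 22431.249 mm³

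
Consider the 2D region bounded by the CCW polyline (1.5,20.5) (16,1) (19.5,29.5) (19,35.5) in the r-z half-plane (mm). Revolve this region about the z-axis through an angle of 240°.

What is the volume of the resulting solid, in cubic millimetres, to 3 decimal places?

Volume = 15579.158 mm³

Profile (r,z), 4 vertices: (1.5,20.5) (16,1) (19.5,29.5) (19,35.5)
edge 0: (1.5,20.5)→(16,1)  cross = 1.5·1 − 16·20.5 = -326.5000; (r_i+r_j)·cross = 17.5·-326.5000 = -5713.7500
edge 1: (16,1)→(19.5,29.5)  cross = 16·29.5 − 19.5·1 = 452.5000; (r_i+r_j)·cross = 35.5·452.5000 = 16063.7500
edge 2: (19.5,29.5)→(19,35.5)  cross = 19.5·35.5 − 19·29.5 = 131.7500; (r_i+r_j)·cross = 38.5·131.7500 = 5072.3750
edge 3: (19,35.5)→(1.5,20.5)  cross = 19·20.5 − 1.5·35.5 = 336.2500; (r_i+r_j)·cross = 20.5·336.2500 = 6893.1250
Σcross = 594.0000 → A = |Σcross|/2 = 297.0000 mm²
Σ(r_i+r_j)·cross = 22315.5000 → first moment M = |Σ|/6 = 3719.2500
R_c = M/A = 3719.2500/297.0000 = 12.5227 mm
θ = 240° = 4.188790 rad
V = θ·R_c·A = 4.188790·12.5227·297.0000 = 15579.158 mm³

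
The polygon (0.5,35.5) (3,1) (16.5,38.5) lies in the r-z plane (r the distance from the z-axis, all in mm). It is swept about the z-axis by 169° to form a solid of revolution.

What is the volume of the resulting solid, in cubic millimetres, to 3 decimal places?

Volume = 5501.016 mm³

Profile (r,z), 3 vertices: (0.5,35.5) (3,1) (16.5,38.5)
edge 0: (0.5,35.5)→(3,1)  cross = 0.5·1 − 3·35.5 = -106.0000; (r_i+r_j)·cross = 3.5·-106.0000 = -371.0000
edge 1: (3,1)→(16.5,38.5)  cross = 3·38.5 − 16.5·1 = 99.0000; (r_i+r_j)·cross = 19.5·99.0000 = 1930.5000
edge 2: (16.5,38.5)→(0.5,35.5)  cross = 16.5·35.5 − 0.5·38.5 = 566.5000; (r_i+r_j)·cross = 17·566.5000 = 9630.5000
Σcross = 559.5000 → A = |Σcross|/2 = 279.7500 mm²
Σ(r_i+r_j)·cross = 11190.0000 → first moment M = |Σ|/6 = 1865.0000
R_c = M/A = 1865.0000/279.7500 = 6.6667 mm
θ = 169° = 2.949606 rad
V = θ·R_c·A = 2.949606·6.6667·279.7500 = 5501.016 mm³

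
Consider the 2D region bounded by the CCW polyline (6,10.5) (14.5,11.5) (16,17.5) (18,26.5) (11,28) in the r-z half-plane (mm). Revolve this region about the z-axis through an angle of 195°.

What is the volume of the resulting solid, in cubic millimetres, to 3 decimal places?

Profile (r,z), 5 vertices: (6,10.5) (14.5,11.5) (16,17.5) (18,26.5) (11,28)
edge 0: (6,10.5)→(14.5,11.5)  cross = 6·11.5 − 14.5·10.5 = -83.2500; (r_i+r_j)·cross = 20.5·-83.2500 = -1706.6250
edge 1: (14.5,11.5)→(16,17.5)  cross = 14.5·17.5 − 16·11.5 = 69.7500; (r_i+r_j)·cross = 30.5·69.7500 = 2127.3750
edge 2: (16,17.5)→(18,26.5)  cross = 16·26.5 − 18·17.5 = 109.0000; (r_i+r_j)·cross = 34·109.0000 = 3706.0000
edge 3: (18,26.5)→(11,28)  cross = 18·28 − 11·26.5 = 212.5000; (r_i+r_j)·cross = 29·212.5000 = 6162.5000
edge 4: (11,28)→(6,10.5)  cross = 11·10.5 − 6·28 = -52.5000; (r_i+r_j)·cross = 17·-52.5000 = -892.5000
Σcross = 255.5000 → A = |Σcross|/2 = 127.7500 mm²
Σ(r_i+r_j)·cross = 9396.7500 → first moment M = |Σ|/6 = 1566.1250
R_c = M/A = 1566.1250/127.7500 = 12.2593 mm
θ = 195° = 3.403392 rad
V = θ·R_c·A = 3.403392·12.2593·127.7500 = 5330.137 mm³

Volume = 5330.137 mm³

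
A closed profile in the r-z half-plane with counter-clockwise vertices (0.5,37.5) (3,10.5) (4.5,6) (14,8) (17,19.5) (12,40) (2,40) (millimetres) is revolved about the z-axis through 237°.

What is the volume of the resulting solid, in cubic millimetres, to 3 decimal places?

Profile (r,z), 7 vertices: (0.5,37.5) (3,10.5) (4.5,6) (14,8) (17,19.5) (12,40) (2,40)
edge 0: (0.5,37.5)→(3,10.5)  cross = 0.5·10.5 − 3·37.5 = -107.2500; (r_i+r_j)·cross = 3.5·-107.2500 = -375.3750
edge 1: (3,10.5)→(4.5,6)  cross = 3·6 − 4.5·10.5 = -29.2500; (r_i+r_j)·cross = 7.5·-29.2500 = -219.3750
edge 2: (4.5,6)→(14,8)  cross = 4.5·8 − 14·6 = -48.0000; (r_i+r_j)·cross = 18.5·-48.0000 = -888.0000
edge 3: (14,8)→(17,19.5)  cross = 14·19.5 − 17·8 = 137.0000; (r_i+r_j)·cross = 31·137.0000 = 4247.0000
edge 4: (17,19.5)→(12,40)  cross = 17·40 − 12·19.5 = 446.0000; (r_i+r_j)·cross = 29·446.0000 = 12934.0000
edge 5: (12,40)→(2,40)  cross = 12·40 − 2·40 = 400.0000; (r_i+r_j)·cross = 14·400.0000 = 5600.0000
edge 6: (2,40)→(0.5,37.5)  cross = 2·37.5 − 0.5·40 = 55.0000; (r_i+r_j)·cross = 2.5·55.0000 = 137.5000
Σcross = 853.5000 → A = |Σcross|/2 = 426.7500 mm²
Σ(r_i+r_j)·cross = 21435.7500 → first moment M = |Σ|/6 = 3572.6250
R_c = M/A = 3572.6250/426.7500 = 8.3717 mm
θ = 237° = 4.136430 rad
V = θ·R_c·A = 4.136430·8.3717·426.7500 = 14777.914 mm³

Volume = 14777.914 mm³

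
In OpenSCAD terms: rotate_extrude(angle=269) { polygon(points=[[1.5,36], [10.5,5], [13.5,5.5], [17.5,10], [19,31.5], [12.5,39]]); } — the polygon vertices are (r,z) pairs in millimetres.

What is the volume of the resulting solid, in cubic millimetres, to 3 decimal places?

Profile (r,z), 6 vertices: (1.5,36) (10.5,5) (13.5,5.5) (17.5,10) (19,31.5) (12.5,39)
edge 0: (1.5,36)→(10.5,5)  cross = 1.5·5 − 10.5·36 = -370.5000; (r_i+r_j)·cross = 12·-370.5000 = -4446.0000
edge 1: (10.5,5)→(13.5,5.5)  cross = 10.5·5.5 − 13.5·5 = -9.7500; (r_i+r_j)·cross = 24·-9.7500 = -234.0000
edge 2: (13.5,5.5)→(17.5,10)  cross = 13.5·10 − 17.5·5.5 = 38.7500; (r_i+r_j)·cross = 31·38.7500 = 1201.2500
edge 3: (17.5,10)→(19,31.5)  cross = 17.5·31.5 − 19·10 = 361.2500; (r_i+r_j)·cross = 36.5·361.2500 = 13185.6250
edge 4: (19,31.5)→(12.5,39)  cross = 19·39 − 12.5·31.5 = 347.2500; (r_i+r_j)·cross = 31.5·347.2500 = 10938.3750
edge 5: (12.5,39)→(1.5,36)  cross = 12.5·36 − 1.5·39 = 391.5000; (r_i+r_j)·cross = 14·391.5000 = 5481.0000
Σcross = 758.5000 → A = |Σcross|/2 = 379.2500 mm²
Σ(r_i+r_j)·cross = 26126.2500 → first moment M = |Σ|/6 = 4354.3750
R_c = M/A = 4354.3750/379.2500 = 11.4815 mm
θ = 269° = 4.694936 rad
V = θ·R_c·A = 4.694936·11.4815·379.2500 = 20443.511 mm³

Volume = 20443.511 mm³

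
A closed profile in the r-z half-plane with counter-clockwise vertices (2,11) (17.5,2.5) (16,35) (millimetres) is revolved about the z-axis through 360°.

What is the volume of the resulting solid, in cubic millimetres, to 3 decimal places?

Volume = 18253.177 mm³

Profile (r,z), 3 vertices: (2,11) (17.5,2.5) (16,35)
edge 0: (2,11)→(17.5,2.5)  cross = 2·2.5 − 17.5·11 = -187.5000; (r_i+r_j)·cross = 19.5·-187.5000 = -3656.2500
edge 1: (17.5,2.5)→(16,35)  cross = 17.5·35 − 16·2.5 = 572.5000; (r_i+r_j)·cross = 33.5·572.5000 = 19178.7500
edge 2: (16,35)→(2,11)  cross = 16·11 − 2·35 = 106.0000; (r_i+r_j)·cross = 18·106.0000 = 1908.0000
Σcross = 491.0000 → A = |Σcross|/2 = 245.5000 mm²
Σ(r_i+r_j)·cross = 17430.5000 → first moment M = |Σ|/6 = 2905.0833
R_c = M/A = 2905.0833/245.5000 = 11.8333 mm
θ = 360° = 6.283185 rad
V = θ·R_c·A = 6.283185·11.8333·245.5000 = 18253.177 mm³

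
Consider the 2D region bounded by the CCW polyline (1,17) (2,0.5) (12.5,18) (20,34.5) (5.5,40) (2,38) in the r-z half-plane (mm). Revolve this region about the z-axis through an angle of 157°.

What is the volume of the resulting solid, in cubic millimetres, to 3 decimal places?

Profile (r,z), 6 vertices: (1,17) (2,0.5) (12.5,18) (20,34.5) (5.5,40) (2,38)
edge 0: (1,17)→(2,0.5)  cross = 1·0.5 − 2·17 = -33.5000; (r_i+r_j)·cross = 3·-33.5000 = -100.5000
edge 1: (2,0.5)→(12.5,18)  cross = 2·18 − 12.5·0.5 = 29.7500; (r_i+r_j)·cross = 14.5·29.7500 = 431.3750
edge 2: (12.5,18)→(20,34.5)  cross = 12.5·34.5 − 20·18 = 71.2500; (r_i+r_j)·cross = 32.5·71.2500 = 2315.6250
edge 3: (20,34.5)→(5.5,40)  cross = 20·40 − 5.5·34.5 = 610.2500; (r_i+r_j)·cross = 25.5·610.2500 = 15561.3750
edge 4: (5.5,40)→(2,38)  cross = 5.5·38 − 2·40 = 129.0000; (r_i+r_j)·cross = 7.5·129.0000 = 967.5000
edge 5: (2,38)→(1,17)  cross = 2·17 − 1·38 = -4.0000; (r_i+r_j)·cross = 3·-4.0000 = -12.0000
Σcross = 802.7500 → A = |Σcross|/2 = 401.3750 mm²
Σ(r_i+r_j)·cross = 19163.3750 → first moment M = |Σ|/6 = 3193.8958
R_c = M/A = 3193.8958/401.3750 = 7.9574 mm
θ = 157° = 2.740167 rad
V = θ·R_c·A = 2.740167·7.9574·401.3750 = 8751.808 mm³

Volume = 8751.808 mm³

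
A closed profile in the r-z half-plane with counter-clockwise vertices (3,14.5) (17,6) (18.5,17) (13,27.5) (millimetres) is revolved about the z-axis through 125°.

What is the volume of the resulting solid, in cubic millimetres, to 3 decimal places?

Profile (r,z), 4 vertices: (3,14.5) (17,6) (18.5,17) (13,27.5)
edge 0: (3,14.5)→(17,6)  cross = 3·6 − 17·14.5 = -228.5000; (r_i+r_j)·cross = 20·-228.5000 = -4570.0000
edge 1: (17,6)→(18.5,17)  cross = 17·17 − 18.5·6 = 178.0000; (r_i+r_j)·cross = 35.5·178.0000 = 6319.0000
edge 2: (18.5,17)→(13,27.5)  cross = 18.5·27.5 − 13·17 = 287.7500; (r_i+r_j)·cross = 31.5·287.7500 = 9064.1250
edge 3: (13,27.5)→(3,14.5)  cross = 13·14.5 − 3·27.5 = 106.0000; (r_i+r_j)·cross = 16·106.0000 = 1696.0000
Σcross = 343.2500 → A = |Σcross|/2 = 171.6250 mm²
Σ(r_i+r_j)·cross = 12509.1250 → first moment M = |Σ|/6 = 2084.8542
R_c = M/A = 2084.8542/171.6250 = 12.1477 mm
θ = 125° = 2.181662 rad
V = θ·R_c·A = 2.181662·12.1477·171.6250 = 4548.446 mm³

Volume = 4548.446 mm³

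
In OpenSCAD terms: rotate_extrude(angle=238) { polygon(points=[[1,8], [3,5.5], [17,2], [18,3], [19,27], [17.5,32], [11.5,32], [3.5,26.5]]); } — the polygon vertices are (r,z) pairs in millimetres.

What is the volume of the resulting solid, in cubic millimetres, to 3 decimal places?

Volume = 19374.925 mm³

Profile (r,z), 8 vertices: (1,8) (3,5.5) (17,2) (18,3) (19,27) (17.5,32) (11.5,32) (3.5,26.5)
edge 0: (1,8)→(3,5.5)  cross = 1·5.5 − 3·8 = -18.5000; (r_i+r_j)·cross = 4·-18.5000 = -74.0000
edge 1: (3,5.5)→(17,2)  cross = 3·2 − 17·5.5 = -87.5000; (r_i+r_j)·cross = 20·-87.5000 = -1750.0000
edge 2: (17,2)→(18,3)  cross = 17·3 − 18·2 = 15.0000; (r_i+r_j)·cross = 35·15.0000 = 525.0000
edge 3: (18,3)→(19,27)  cross = 18·27 − 19·3 = 429.0000; (r_i+r_j)·cross = 37·429.0000 = 15873.0000
edge 4: (19,27)→(17.5,32)  cross = 19·32 − 17.5·27 = 135.5000; (r_i+r_j)·cross = 36.5·135.5000 = 4945.7500
edge 5: (17.5,32)→(11.5,32)  cross = 17.5·32 − 11.5·32 = 192.0000; (r_i+r_j)·cross = 29·192.0000 = 5568.0000
edge 6: (11.5,32)→(3.5,26.5)  cross = 11.5·26.5 − 3.5·32 = 192.7500; (r_i+r_j)·cross = 15·192.7500 = 2891.2500
edge 7: (3.5,26.5)→(1,8)  cross = 3.5·8 − 1·26.5 = 1.5000; (r_i+r_j)·cross = 4.5·1.5000 = 6.7500
Σcross = 859.7500 → A = |Σcross|/2 = 429.8750 mm²
Σ(r_i+r_j)·cross = 27985.7500 → first moment M = |Σ|/6 = 4664.2917
R_c = M/A = 4664.2917/429.8750 = 10.8503 mm
θ = 238° = 4.153884 rad
V = θ·R_c·A = 4.153884·10.8503·429.8750 = 19374.925 mm³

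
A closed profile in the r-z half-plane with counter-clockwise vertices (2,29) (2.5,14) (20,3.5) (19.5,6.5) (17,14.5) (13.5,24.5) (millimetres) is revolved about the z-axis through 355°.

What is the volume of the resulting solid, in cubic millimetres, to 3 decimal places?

Volume = 14936.811 mm³

Profile (r,z), 6 vertices: (2,29) (2.5,14) (20,3.5) (19.5,6.5) (17,14.5) (13.5,24.5)
edge 0: (2,29)→(2.5,14)  cross = 2·14 − 2.5·29 = -44.5000; (r_i+r_j)·cross = 4.5·-44.5000 = -200.2500
edge 1: (2.5,14)→(20,3.5)  cross = 2.5·3.5 − 20·14 = -271.2500; (r_i+r_j)·cross = 22.5·-271.2500 = -6103.1250
edge 2: (20,3.5)→(19.5,6.5)  cross = 20·6.5 − 19.5·3.5 = 61.7500; (r_i+r_j)·cross = 39.5·61.7500 = 2439.1250
edge 3: (19.5,6.5)→(17,14.5)  cross = 19.5·14.5 − 17·6.5 = 172.2500; (r_i+r_j)·cross = 36.5·172.2500 = 6287.1250
edge 4: (17,14.5)→(13.5,24.5)  cross = 17·24.5 − 13.5·14.5 = 220.7500; (r_i+r_j)·cross = 30.5·220.7500 = 6732.8750
edge 5: (13.5,24.5)→(2,29)  cross = 13.5·29 − 2·24.5 = 342.5000; (r_i+r_j)·cross = 15.5·342.5000 = 5308.7500
Σcross = 481.5000 → A = |Σcross|/2 = 240.7500 mm²
Σ(r_i+r_j)·cross = 14464.5000 → first moment M = |Σ|/6 = 2410.7500
R_c = M/A = 2410.7500/240.7500 = 10.0135 mm
θ = 355° = 6.195919 rad
V = θ·R_c·A = 6.195919·10.0135·240.7500 = 14936.811 mm³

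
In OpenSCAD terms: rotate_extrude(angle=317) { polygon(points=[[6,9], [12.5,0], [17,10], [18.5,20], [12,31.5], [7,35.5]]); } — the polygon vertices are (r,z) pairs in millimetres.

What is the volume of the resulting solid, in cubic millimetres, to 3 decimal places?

Volume = 17997.046 mm³

Profile (r,z), 6 vertices: (6,9) (12.5,0) (17,10) (18.5,20) (12,31.5) (7,35.5)
edge 0: (6,9)→(12.5,0)  cross = 6·0 − 12.5·9 = -112.5000; (r_i+r_j)·cross = 18.5·-112.5000 = -2081.2500
edge 1: (12.5,0)→(17,10)  cross = 12.5·10 − 17·0 = 125.0000; (r_i+r_j)·cross = 29.5·125.0000 = 3687.5000
edge 2: (17,10)→(18.5,20)  cross = 17·20 − 18.5·10 = 155.0000; (r_i+r_j)·cross = 35.5·155.0000 = 5502.5000
edge 3: (18.5,20)→(12,31.5)  cross = 18.5·31.5 − 12·20 = 342.7500; (r_i+r_j)·cross = 30.5·342.7500 = 10453.8750
edge 4: (12,31.5)→(7,35.5)  cross = 12·35.5 − 7·31.5 = 205.5000; (r_i+r_j)·cross = 19·205.5000 = 3904.5000
edge 5: (7,35.5)→(6,9)  cross = 7·9 − 6·35.5 = -150.0000; (r_i+r_j)·cross = 13·-150.0000 = -1950.0000
Σcross = 565.7500 → A = |Σcross|/2 = 282.8750 mm²
Σ(r_i+r_j)·cross = 19517.1250 → first moment M = |Σ|/6 = 3252.8542
R_c = M/A = 3252.8542/282.8750 = 11.4993 mm
θ = 317° = 5.532694 rad
V = θ·R_c·A = 5.532694·11.4993·282.8750 = 17997.046 mm³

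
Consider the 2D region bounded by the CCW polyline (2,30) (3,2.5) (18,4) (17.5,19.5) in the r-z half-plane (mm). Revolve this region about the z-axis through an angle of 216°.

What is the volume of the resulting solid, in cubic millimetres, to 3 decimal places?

Volume = 11519.906 mm³

Profile (r,z), 4 vertices: (2,30) (3,2.5) (18,4) (17.5,19.5)
edge 0: (2,30)→(3,2.5)  cross = 2·2.5 − 3·30 = -85.0000; (r_i+r_j)·cross = 5·-85.0000 = -425.0000
edge 1: (3,2.5)→(18,4)  cross = 3·4 − 18·2.5 = -33.0000; (r_i+r_j)·cross = 21·-33.0000 = -693.0000
edge 2: (18,4)→(17.5,19.5)  cross = 18·19.5 − 17.5·4 = 281.0000; (r_i+r_j)·cross = 35.5·281.0000 = 9975.5000
edge 3: (17.5,19.5)→(2,30)  cross = 17.5·30 − 2·19.5 = 486.0000; (r_i+r_j)·cross = 19.5·486.0000 = 9477.0000
Σcross = 649.0000 → A = |Σcross|/2 = 324.5000 mm²
Σ(r_i+r_j)·cross = 18334.5000 → first moment M = |Σ|/6 = 3055.7500
R_c = M/A = 3055.7500/324.5000 = 9.4168 mm
θ = 216° = 3.769911 rad
V = θ·R_c·A = 3.769911·9.4168·324.5000 = 11519.906 mm³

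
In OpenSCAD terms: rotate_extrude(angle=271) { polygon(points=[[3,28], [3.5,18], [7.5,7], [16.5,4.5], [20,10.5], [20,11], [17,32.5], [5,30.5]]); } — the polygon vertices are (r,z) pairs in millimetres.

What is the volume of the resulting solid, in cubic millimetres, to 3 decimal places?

Volume = 19964.763 mm³

Profile (r,z), 8 vertices: (3,28) (3.5,18) (7.5,7) (16.5,4.5) (20,10.5) (20,11) (17,32.5) (5,30.5)
edge 0: (3,28)→(3.5,18)  cross = 3·18 − 3.5·28 = -44.0000; (r_i+r_j)·cross = 6.5·-44.0000 = -286.0000
edge 1: (3.5,18)→(7.5,7)  cross = 3.5·7 − 7.5·18 = -110.5000; (r_i+r_j)·cross = 11·-110.5000 = -1215.5000
edge 2: (7.5,7)→(16.5,4.5)  cross = 7.5·4.5 − 16.5·7 = -81.7500; (r_i+r_j)·cross = 24·-81.7500 = -1962.0000
edge 3: (16.5,4.5)→(20,10.5)  cross = 16.5·10.5 − 20·4.5 = 83.2500; (r_i+r_j)·cross = 36.5·83.2500 = 3038.6250
edge 4: (20,10.5)→(20,11)  cross = 20·11 − 20·10.5 = 10.0000; (r_i+r_j)·cross = 40·10.0000 = 400.0000
edge 5: (20,11)→(17,32.5)  cross = 20·32.5 − 17·11 = 463.0000; (r_i+r_j)·cross = 37·463.0000 = 17131.0000
edge 6: (17,32.5)→(5,30.5)  cross = 17·30.5 − 5·32.5 = 356.0000; (r_i+r_j)·cross = 22·356.0000 = 7832.0000
edge 7: (5,30.5)→(3,28)  cross = 5·28 − 3·30.5 = 48.5000; (r_i+r_j)·cross = 8·48.5000 = 388.0000
Σcross = 724.5000 → A = |Σcross|/2 = 362.2500 mm²
Σ(r_i+r_j)·cross = 25326.1250 → first moment M = |Σ|/6 = 4221.0208
R_c = M/A = 4221.0208/362.2500 = 11.6522 mm
θ = 271° = 4.729842 rad
V = θ·R_c·A = 4.729842·11.6522·362.2500 = 19964.763 mm³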